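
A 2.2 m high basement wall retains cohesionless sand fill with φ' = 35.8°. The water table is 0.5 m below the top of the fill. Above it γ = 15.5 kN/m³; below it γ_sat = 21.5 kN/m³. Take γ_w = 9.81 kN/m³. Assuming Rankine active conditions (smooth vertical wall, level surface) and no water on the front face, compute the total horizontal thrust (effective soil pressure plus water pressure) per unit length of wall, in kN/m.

K_a = tan²(45° − φ/2) = 0.2619.
γ' = 21.5 − 9.81 = 11.69 kN/m³. Depth below WT = 1.7 m.
σ'_h at WT = K_a γ d_w = 2.029 kPa; at base = 2.029 + K_a γ' × 1.7 = 7.233 kPa.
P₁ (0–0.5 m) = ½×2.029×0.5 = 0.5074. P₂ (0.5–2.2 m) = ½(2.029+7.233)×1.7 = 7.873.
P_w = ½ γ_w h₂² = 0.5×9.81×1.7² = 14.18. Total = 0.5074+7.873+14.18 = 22.56 kN/m.

22.6 kN/m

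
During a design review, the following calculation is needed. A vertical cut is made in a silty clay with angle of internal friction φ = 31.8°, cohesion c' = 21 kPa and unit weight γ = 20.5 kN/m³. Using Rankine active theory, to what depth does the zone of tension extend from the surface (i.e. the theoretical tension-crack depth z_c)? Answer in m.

3.68 m

K_a = tan²(45° − 31.8°/2) = 0.3098; √K_a = 0.5566.
The active pressure is zero where K_a γ z = 2c√K_a, so z_c = 2c/(γ√K_a) = 2×21/(20.5×0.5566) = 3.681 m.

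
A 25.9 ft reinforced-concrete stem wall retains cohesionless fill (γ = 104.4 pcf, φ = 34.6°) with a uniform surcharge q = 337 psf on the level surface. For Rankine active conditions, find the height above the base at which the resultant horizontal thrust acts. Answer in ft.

K_a = 0.2756.
Triangular part P₁ = ½K_aγH² = 9652 at H/3 = 8.633 ft; rectangular part P₂ = K_a q H = 2406 at H/2 = 12.95 ft.
ȳ = (P₁·8.633 + P₂·12.95)/(P₁+P₂) = 9.495 ft.

9.49 ft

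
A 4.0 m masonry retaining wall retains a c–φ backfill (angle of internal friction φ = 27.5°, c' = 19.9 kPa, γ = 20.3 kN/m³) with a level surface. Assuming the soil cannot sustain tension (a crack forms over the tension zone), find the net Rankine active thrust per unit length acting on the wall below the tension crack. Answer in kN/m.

2.21 kN/m

K_a = 0.3682; √K_a = 0.6068.
Tension-crack depth z_c = 2c/(γ√K_a) = 2×19.9/(20.3×0.6068) = 3.231 m.
σ_a at base = K_a γ H − 2c√K_a = 0.3682×20.3×4.0 − 2×19.9×0.6068 = 5.749 kPa.
P_a = ½ × 5.749 × (H − z_c) = 0.5×5.749×0.7690 = 2.210 kN/m.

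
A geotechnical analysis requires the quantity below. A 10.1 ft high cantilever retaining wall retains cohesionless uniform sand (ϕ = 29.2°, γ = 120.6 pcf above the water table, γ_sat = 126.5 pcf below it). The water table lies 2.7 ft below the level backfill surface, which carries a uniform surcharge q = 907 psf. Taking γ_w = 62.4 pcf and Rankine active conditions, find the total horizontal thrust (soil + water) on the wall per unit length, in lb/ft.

6450 lb/ft

K_a = tan²(45° − φ/2) = 0.3442.
γ' = 126.5 − 62.4 = 64.10 pcf. h₂ = H − d_w = 7.4 ft.
σ'_h: at surface K_a·q = 312.2; at WT K_a(q+γd_w) = 424.3; at base K_a(q+γd_w+γ'h₂) = 587.6 psf.
P₁ = ½(312.2+424.3)×2.7 = 994.3; P₂ = ½(424.3+587.6)×7.4 = 3744; P_w = ½γ_w h₂² = 1709.
Total = 994.3+3744+1709 = 6447 lb/ft.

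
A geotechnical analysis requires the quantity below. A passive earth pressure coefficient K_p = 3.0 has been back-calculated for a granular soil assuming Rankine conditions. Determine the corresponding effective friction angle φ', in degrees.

30.0°

K_p = (1+sin φ)/(1−sin φ) ⇒ sin φ = (K_p − 1)/(K_p + 1) = 0.5000.
φ = arcsin(0.5000) = 30.00°.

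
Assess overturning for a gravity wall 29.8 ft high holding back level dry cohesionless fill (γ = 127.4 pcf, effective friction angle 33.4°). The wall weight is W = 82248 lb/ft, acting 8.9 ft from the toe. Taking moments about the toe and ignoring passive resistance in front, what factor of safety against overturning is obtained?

K_a = tan²(45° − 33.4°/2) = 0.2899.
P_a = ½K_aγH² = 0.5×0.2899×127.4×29.8² = 16400 lb/ft, acting at H/3 = 9.933 ft above the base.
Overturning moment M_o = P_a × H/3 = 16400 × 9.933 = 162900.
Resisting moment M_r = W × 8.9 = 82248 × 8.9 = 732000.
FS_overturning = M_r/M_o = 732000/162900 = 4.493.

4.49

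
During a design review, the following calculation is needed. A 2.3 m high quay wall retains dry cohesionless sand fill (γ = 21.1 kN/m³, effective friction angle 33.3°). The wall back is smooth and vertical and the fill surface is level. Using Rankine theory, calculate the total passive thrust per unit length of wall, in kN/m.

K_p = tan²(45° + φ/2) = 3.435.
P_p = ½ K_p γ H² = 0.5 × 3.435 × 21.1 × 2.3² = 191.7 kN/m.

192 kN/m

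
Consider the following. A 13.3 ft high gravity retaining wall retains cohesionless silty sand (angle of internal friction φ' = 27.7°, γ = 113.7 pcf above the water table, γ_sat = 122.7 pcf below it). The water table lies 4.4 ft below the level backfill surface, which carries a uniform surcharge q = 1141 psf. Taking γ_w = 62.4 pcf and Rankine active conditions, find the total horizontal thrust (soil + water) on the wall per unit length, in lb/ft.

K_a = tan²(45° − φ/2) = 0.3653.
γ' = 122.7 − 62.4 = 60.30 pcf. h₂ = H − d_w = 8.9 ft.
σ'_h: at surface K_a·q = 416.8; at WT K_a(q+γd_w) = 599.6; at base K_a(q+γd_w+γ'h₂) = 795.7 psf.
P₁ = ½(416.8+599.6)×4.4 = 2236; P₂ = ½(599.6+795.7)×8.9 = 6209; P_w = ½γ_w h₂² = 2471.
Total = 2236+6209+2471 = 10920 lb/ft.

10900 lb/ft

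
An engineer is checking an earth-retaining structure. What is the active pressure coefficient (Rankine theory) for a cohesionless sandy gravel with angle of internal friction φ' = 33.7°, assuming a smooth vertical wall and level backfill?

0.286

K_a = tan²(45° − φ/2) = tan²(28.15°) = 0.2863.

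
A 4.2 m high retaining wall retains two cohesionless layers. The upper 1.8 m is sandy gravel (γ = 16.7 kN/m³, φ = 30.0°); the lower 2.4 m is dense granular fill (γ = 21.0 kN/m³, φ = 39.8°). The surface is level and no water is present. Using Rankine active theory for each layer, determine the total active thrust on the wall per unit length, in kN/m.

K_a1 = tan²(45°−30.0°/2) = 0.3333; K_a2 = tan²(45°−39.8°/2) = 0.2194.
Layer 1: σ at base = K_a1 γ₁ h₁ = 10.02 kPa; P₁ = ½×10.02×1.8 = 9.018.
Layer 2: σ_v at top = γ₁h₁ = 30.06; σ_h top = K_a2×30.06 = 6.596; σ_h base = K_a2×(30.06+21.0×2.4) = 17.66.
P₂ = ½(6.596+17.66)×2.4 = 29.10. Total P_a = 9.018+29.10 = 38.12 kN/m.

38.1 kN/m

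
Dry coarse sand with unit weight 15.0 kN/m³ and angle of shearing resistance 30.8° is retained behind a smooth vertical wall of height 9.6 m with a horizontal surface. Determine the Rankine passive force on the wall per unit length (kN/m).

K_p = tan²(45° + φ/2) = 3.099.
P_p = ½ K_p γ H² = 0.5 × 3.099 × 15.0 × 9.6² = 2142 kN/m.

2140 kN/m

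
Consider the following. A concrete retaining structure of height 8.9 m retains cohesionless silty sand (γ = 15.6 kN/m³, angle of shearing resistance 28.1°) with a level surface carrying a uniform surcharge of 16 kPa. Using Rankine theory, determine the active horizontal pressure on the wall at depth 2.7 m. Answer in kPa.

20.9 kPa

K_a = (1 − sin φ)/(1 + sin φ) = 0.3596.
σ_v = γz + q = 15.6 × 2.7 + 16 = 58.12 kPa.
σ_h = K_a σ_v = 0.3596 × 58.12 = 20.90 kPa.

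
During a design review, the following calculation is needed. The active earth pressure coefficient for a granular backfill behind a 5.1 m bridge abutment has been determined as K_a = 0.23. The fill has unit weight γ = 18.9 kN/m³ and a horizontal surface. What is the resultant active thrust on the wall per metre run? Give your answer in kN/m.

56.5 kN/m

P = ½ K_a γ H² = 0.5 × 0.23 × 18.9 × 5.1² = 56.53 kN/m.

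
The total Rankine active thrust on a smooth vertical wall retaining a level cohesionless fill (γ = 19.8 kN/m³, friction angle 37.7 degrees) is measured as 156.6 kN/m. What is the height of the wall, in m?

K_a = 0.2411. P_a = ½ K_a γ H² ⇒ H = √(2P_a/(K_a γ)).
H = √(2×156.6/(0.2411×19.8)) = 8.101 m.

8.10 m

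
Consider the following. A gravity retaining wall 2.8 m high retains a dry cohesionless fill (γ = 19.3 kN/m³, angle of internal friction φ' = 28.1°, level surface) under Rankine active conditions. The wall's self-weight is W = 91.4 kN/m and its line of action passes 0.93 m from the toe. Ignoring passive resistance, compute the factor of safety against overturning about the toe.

K_a = tan²(45° − 28.1°/2) = 0.3596.
P_a = ½K_aγH² = 0.5×0.3596×19.3×2.8² = 27.21 kN/m, acting at H/3 = 0.9333 m above the base.
Overturning moment M_o = P_a × H/3 = 27.21 × 0.9333 = 25.39.
Resisting moment M_r = W × 0.93 = 91.4 × 0.93 = 85.00.
FS_overturning = M_r/M_o = 85.00/25.39 = 3.347.

3.35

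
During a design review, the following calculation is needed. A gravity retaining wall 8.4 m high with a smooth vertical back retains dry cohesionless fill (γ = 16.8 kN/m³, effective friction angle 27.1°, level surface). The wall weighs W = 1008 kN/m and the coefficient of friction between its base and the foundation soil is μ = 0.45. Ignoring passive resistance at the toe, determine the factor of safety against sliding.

2.05

K_a = tan²(45° − 27.1°/2) = 0.3741.
P_a = ½K_aγH² = 0.5×0.3741×16.8×8.4² = 221.7 kN/m, acting at H/3 = 2.800 m above the base.
FS_sliding = μW / P_a = 0.45×1008 / 221.7 = 2.046.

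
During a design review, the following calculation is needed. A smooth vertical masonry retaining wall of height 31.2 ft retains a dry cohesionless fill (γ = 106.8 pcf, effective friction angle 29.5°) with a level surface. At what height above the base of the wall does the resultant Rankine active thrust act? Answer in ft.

10.4 ft

K_a = 0.3401.
The pressure distribution is triangular, so the resultant acts at H/3 above the base = 31.2/3 = 10.40 ft.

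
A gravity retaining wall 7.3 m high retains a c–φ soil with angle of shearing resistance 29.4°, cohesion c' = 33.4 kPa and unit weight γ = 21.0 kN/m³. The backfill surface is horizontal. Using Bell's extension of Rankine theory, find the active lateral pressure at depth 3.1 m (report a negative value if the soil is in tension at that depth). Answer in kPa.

K_a = (1 − sin φ)/(1 + sin φ) = 0.3415.
σ_a = K_a γ z − 2c√K_a = 0.3415×21.0×3.1 − 2×33.4×0.5844 = -16.81 kPa.

-16.8 kPa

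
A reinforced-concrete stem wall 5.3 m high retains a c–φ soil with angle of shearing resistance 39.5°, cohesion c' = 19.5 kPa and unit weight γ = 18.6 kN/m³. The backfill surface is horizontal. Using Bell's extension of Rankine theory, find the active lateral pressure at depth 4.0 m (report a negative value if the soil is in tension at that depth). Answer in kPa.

K_a = (1 − sin φ)/(1 + sin φ) = 0.2224.
σ_a = K_a γ z − 2c√K_a = 0.2224×18.6×4.0 − 2×19.5×0.4716 = -1.844 kPa.

-1.84 kPa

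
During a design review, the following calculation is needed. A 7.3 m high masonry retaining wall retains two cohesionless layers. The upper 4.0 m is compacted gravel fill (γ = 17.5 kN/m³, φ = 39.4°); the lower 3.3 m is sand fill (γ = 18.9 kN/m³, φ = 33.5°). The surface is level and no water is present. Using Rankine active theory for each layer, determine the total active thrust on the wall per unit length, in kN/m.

K_a1 = tan²(45°−39.4°/2) = 0.2234; K_a2 = tan²(45°−33.5°/2) = 0.2887.
Layer 1: σ at base = K_a1 γ₁ h₁ = 15.64 kPa; P₁ = ½×15.64×4.0 = 31.28.
Layer 2: σ_v at top = γ₁h₁ = 70.00; σ_h top = K_a2×70.00 = 20.21; σ_h base = K_a2×(70.00+18.9×3.3) = 38.22.
P₂ = ½(20.21+38.22)×3.3 = 96.40. Total P_a = 31.28+96.40 = 127.7 kN/m.

128 kN/m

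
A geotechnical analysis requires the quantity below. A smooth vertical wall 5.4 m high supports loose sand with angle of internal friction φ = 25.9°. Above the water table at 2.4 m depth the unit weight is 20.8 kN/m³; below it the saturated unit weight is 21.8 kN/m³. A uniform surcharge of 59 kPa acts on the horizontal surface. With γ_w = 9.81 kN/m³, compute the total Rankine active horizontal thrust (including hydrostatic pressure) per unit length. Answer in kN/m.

K_a = tan²(45° − φ/2) = 0.3920.
γ' = 21.8 − 9.81 = 11.99 kN/m³. h₂ = H − d_w = 3.0 m.
σ'_h: at surface K_a·q = 23.13; at WT K_a(q+γd_w) = 42.69; at base K_a(q+γd_w+γ'h₂) = 56.79 kPa.
P₁ = ½(23.13+42.69)×2.4 = 78.99; P₂ = ½(42.69+56.79)×3.0 = 149.2; P_w = ½γ_w h₂² = 44.14.
Total = 78.99+149.2+44.14 = 272.4 kN/m.

272 kN/m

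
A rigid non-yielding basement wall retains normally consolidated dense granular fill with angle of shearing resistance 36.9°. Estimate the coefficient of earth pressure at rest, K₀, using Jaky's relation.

K₀ = 1 − sin φ' = 1 − sin 36.9° = 0.3996.

0.400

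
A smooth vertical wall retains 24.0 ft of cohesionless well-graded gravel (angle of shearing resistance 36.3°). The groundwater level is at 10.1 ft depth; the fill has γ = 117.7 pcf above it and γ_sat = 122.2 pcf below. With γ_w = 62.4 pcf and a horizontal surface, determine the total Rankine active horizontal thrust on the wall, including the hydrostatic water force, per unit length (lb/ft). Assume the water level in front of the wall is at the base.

K_a = tan²(45° − φ/2) = 0.2563.
γ' = 122.2 − 62.4 = 59.80 pcf. Depth below WT = 13.9 ft.
σ'_h at WT = K_a γ d_w = 304.6 psf; at base = 304.6 + K_a γ' × 13.9 = 517.7 psf.
P₁ (0–10.1 ft) = ½×304.6×10.1 = 1538. P₂ (10.1–24.0 ft) = ½(304.6+517.7)×13.9 = 5715.
P_w = ½ γ_w h₂² = 0.5×62.4×13.9² = 6028. Total = 1538+5715+6028 = 13280 lb/ft.

13300 lb/ft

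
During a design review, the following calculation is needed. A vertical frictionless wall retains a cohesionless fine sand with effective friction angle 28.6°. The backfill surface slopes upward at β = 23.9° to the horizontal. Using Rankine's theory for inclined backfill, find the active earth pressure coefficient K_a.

K_a = cos β · (cos β − √(cos²β − cos²φ)) / (cos β + √(cos²β − cos²φ)).
cos β = 0.9143, cos φ = 0.8780, √(cos²β − cos²φ) = 0.2550.
K_a = 0.9143 × (0.9143 − 0.2550)/(0.9143 + 0.2550) = 0.5155.

0.516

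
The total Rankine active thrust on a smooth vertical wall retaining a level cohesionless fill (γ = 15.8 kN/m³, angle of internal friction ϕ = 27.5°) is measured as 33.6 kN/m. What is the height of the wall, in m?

K_a = 0.3682. P_a = ½ K_a γ H² ⇒ H = √(2P_a/(K_a γ)).
H = √(2×33.6/(0.3682×15.8)) = 3.399 m.

3.40 m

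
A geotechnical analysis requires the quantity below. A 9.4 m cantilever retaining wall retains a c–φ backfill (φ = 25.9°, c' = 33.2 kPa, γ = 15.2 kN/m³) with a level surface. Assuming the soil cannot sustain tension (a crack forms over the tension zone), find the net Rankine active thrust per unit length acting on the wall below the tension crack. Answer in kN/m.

17.5 kN/m

K_a = 0.3920; √K_a = 0.6261.
Tension-crack depth z_c = 2c/(γ√K_a) = 2×33.2/(15.2×0.6261) = 6.977 m.
σ_a at base = K_a γ H − 2c√K_a = 0.3920×15.2×9.4 − 2×33.2×0.6261 = 14.43 kPa.
P_a = ½ × 14.43 × (H − z_c) = 0.5×14.43×2.423 = 17.48 kN/m.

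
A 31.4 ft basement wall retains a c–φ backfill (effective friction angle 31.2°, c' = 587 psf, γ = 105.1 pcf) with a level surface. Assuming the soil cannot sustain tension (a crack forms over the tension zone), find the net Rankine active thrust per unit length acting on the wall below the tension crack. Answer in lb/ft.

K_a = 0.3175; √K_a = 0.5635.
Tension-crack depth z_c = 2c/(γ√K_a) = 2×587/(105.1×0.5635) = 19.82 ft.
σ_a at base = K_a γ H − 2c√K_a = 0.3175×105.1×31.4 − 2×587×0.5635 = 386.3 psf.
P_a = ½ × 386.3 × (H − z_c) = 0.5×386.3×11.58 = 2236 lb/ft.

2240 lb/ft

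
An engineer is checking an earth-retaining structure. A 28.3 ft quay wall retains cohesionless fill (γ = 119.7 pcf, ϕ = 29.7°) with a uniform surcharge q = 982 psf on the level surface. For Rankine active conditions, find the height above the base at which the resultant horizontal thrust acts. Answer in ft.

11.2 ft

K_a = 0.3374.
Triangular part P₁ = ½K_aγH² = 16170 at H/3 = 9.433 ft; rectangular part P₂ = K_a q H = 9376 at H/2 = 14.15 ft.
ȳ = (P₁·9.433 + P₂·14.15)/(P₁+P₂) = 11.16 ft.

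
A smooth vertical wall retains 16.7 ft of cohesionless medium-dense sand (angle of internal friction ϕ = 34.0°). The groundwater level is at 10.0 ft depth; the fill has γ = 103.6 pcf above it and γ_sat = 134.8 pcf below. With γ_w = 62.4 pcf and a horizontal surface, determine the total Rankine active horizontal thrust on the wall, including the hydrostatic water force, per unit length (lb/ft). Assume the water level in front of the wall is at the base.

5290 lb/ft

K_a = tan²(45° − φ/2) = 0.2827.
γ' = 134.8 − 62.4 = 72.40 pcf. Depth below WT = 6.7 ft.
σ'_h at WT = K_a γ d_w = 292.9 psf; at base = 292.9 + K_a γ' × 6.7 = 430.0 psf.
P₁ (0–10.0 ft) = ½×292.9×10.0 = 1464. P₂ (10.0–16.7 ft) = ½(292.9+430.0)×6.7 = 2422.
P_w = ½ γ_w h₂² = 0.5×62.4×6.7² = 1401. Total = 1464+2422+1401 = 5287 lb/ft.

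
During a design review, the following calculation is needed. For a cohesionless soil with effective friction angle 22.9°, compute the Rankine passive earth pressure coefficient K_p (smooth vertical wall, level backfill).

2.27

K_p = (1 + sin φ)/(1 − sin φ) = tan²(45° + 22.9°/2) = 2.274.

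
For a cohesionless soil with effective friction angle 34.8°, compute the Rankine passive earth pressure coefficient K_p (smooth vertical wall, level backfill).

3.66

K_p = (1 + sin φ)/(1 − sin φ) = tan²(45° + 34.8°/2) = 3.659.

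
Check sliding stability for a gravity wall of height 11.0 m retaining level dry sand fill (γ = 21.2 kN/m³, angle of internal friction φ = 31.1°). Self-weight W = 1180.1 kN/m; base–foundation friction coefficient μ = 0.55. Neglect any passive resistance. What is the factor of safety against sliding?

1.59

K_a = tan²(45° − 31.1°/2) = 0.3188.
P_a = ½K_aγH² = 0.5×0.3188×21.2×11.0² = 408.9 kN/m, acting at H/3 = 3.667 m above the base.
FS_sliding = μW / P_a = 0.55×1180.1 / 408.9 = 1.587.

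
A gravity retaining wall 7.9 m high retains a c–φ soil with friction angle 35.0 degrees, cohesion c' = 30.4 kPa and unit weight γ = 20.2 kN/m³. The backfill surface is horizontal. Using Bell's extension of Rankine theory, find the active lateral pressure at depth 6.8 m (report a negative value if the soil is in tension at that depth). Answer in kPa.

K_a = (1 − sin φ)/(1 + sin φ) = 0.2710.
σ_a = K_a γ z − 2c√K_a = 0.2710×20.2×6.8 − 2×30.4×0.5206 = 5.573 kPa.

5.57 kPa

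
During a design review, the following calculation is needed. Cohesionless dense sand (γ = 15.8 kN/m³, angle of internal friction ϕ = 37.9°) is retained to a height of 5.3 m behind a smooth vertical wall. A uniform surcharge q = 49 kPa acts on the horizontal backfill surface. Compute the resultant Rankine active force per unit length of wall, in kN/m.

K_a = tan²(45° − φ/2) = 0.2389.
Soil triangle: ½ K_a γ H² = 0.5×0.2389×15.8×5.3² = 53.02 kN/m.
Surcharge rectangle: K_a q H = 0.2389×49×5.3 = 62.05 kN/m.
Total = 53.02 + 62.05 = 115.1 kN/m.

115 kN/m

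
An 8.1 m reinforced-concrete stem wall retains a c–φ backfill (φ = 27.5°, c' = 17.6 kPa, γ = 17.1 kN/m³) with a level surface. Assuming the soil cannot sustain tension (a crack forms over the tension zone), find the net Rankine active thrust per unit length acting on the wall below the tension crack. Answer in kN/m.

69.8 kN/m

K_a = 0.3682; √K_a = 0.6068.
Tension-crack depth z_c = 2c/(γ√K_a) = 2×17.6/(17.1×0.6068) = 3.392 m.
σ_a at base = K_a γ H − 2c√K_a = 0.3682×17.1×8.1 − 2×17.6×0.6068 = 29.64 kPa.
P_a = ½ × 29.64 × (H − z_c) = 0.5×29.64×4.708 = 69.78 kN/m.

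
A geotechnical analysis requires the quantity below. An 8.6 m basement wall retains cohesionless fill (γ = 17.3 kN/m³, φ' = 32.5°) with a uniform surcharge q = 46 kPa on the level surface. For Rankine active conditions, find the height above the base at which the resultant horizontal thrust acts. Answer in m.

K_a = 0.3010.
Triangular part P₁ = ½K_aγH² = 192.6 at H/3 = 2.867 m; rectangular part P₂ = K_a q H = 119.1 at H/2 = 4.300 m.
ȳ = (P₁·2.867 + P₂·4.300)/(P₁+P₂) = 3.414 m.

3.41 m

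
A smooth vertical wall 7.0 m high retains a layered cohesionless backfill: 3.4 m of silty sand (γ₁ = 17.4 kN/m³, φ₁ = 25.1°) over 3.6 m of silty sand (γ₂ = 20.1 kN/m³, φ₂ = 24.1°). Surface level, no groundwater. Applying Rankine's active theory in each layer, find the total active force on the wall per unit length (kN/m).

185 kN/m

K_a1 = tan²(45°−25.1°/2) = 0.4043; K_a2 = tan²(45°−24.1°/2) = 0.4201.
Layer 1: σ at base = K_a1 γ₁ h₁ = 23.92 kPa; P₁ = ½×23.92×3.4 = 40.66.
Layer 2: σ_v at top = γ₁h₁ = 59.16; σ_h top = K_a2×59.16 = 24.85; σ_h base = K_a2×(59.16+20.1×3.6) = 55.25.
P₂ = ½(24.85+55.25)×3.6 = 144.2. Total P_a = 40.66+144.2 = 184.9 kN/m.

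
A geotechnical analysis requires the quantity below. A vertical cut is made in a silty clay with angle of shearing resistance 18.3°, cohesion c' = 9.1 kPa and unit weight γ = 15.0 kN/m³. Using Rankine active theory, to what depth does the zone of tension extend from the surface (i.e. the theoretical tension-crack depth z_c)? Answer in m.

K_a = tan²(45° − 18.3°/2) = 0.5221; √K_a = 0.7226.
The active pressure is zero where K_a γ z = 2c√K_a, so z_c = 2c/(γ√K_a) = 2×9.1/(15.0×0.7226) = 1.679 m.

1.68 m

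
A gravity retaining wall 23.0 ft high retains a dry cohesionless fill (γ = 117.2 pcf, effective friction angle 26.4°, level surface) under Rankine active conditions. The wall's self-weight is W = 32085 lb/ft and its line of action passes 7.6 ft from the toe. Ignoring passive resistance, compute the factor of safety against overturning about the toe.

2.67

K_a = tan²(45° − 26.4°/2) = 0.3844.
P_a = ½K_aγH² = 0.5×0.3844×117.2×23.0² = 11920 lb/ft, acting at H/3 = 7.667 ft above the base.
Overturning moment M_o = P_a × H/3 = 11920 × 7.667 = 91370.
Resisting moment M_r = W × 7.6 = 32085 × 7.6 = 243800.
FS_overturning = M_r/M_o = 243800/91370 = 2.669.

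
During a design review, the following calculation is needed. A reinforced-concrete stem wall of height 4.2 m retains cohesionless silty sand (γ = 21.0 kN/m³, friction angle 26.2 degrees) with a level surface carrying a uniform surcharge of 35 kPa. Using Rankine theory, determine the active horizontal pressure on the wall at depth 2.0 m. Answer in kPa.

29.8 kPa

K_a = (1 − sin φ)/(1 + sin φ) = 0.3874.
σ_v = γz + q = 21.0 × 2.0 + 35 = 77.00 kPa.
σ_h = K_a σ_v = 0.3874 × 77.00 = 29.83 kPa.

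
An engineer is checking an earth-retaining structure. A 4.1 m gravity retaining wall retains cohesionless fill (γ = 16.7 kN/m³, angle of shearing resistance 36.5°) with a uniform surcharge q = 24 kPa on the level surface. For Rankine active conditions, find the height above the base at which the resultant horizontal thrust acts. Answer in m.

1.65 m

K_a = 0.2541.
Triangular part P₁ = ½K_aγH² = 35.66 at H/3 = 1.367 m; rectangular part P₂ = K_a q H = 25.00 at H/2 = 2.050 m.
ȳ = (P₁·1.367 + P₂·2.050)/(P₁+P₂) = 1.648 m.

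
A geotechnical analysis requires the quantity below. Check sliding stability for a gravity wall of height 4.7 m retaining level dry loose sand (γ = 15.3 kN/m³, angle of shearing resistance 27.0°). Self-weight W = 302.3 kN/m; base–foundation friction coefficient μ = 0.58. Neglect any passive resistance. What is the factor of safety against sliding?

K_a = tan²(45° − 27.0°/2) = 0.3755.
P_a = ½K_aγH² = 0.5×0.3755×15.3×4.7² = 63.46 kN/m, acting at H/3 = 1.567 m above the base.
FS_sliding = μW / P_a = 0.58×302.3 / 63.46 = 2.763.

2.76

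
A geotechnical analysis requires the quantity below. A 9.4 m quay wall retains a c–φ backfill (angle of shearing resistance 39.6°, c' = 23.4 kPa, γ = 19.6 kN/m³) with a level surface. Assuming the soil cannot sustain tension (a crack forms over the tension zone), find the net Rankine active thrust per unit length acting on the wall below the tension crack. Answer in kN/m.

40.6 kN/m

K_a = 0.2214; √K_a = 0.4706.
Tension-crack depth z_c = 2c/(γ√K_a) = 2×23.4/(19.6×0.4706) = 5.074 m.
σ_a at base = K_a γ H − 2c√K_a = 0.2214×19.6×9.4 − 2×23.4×0.4706 = 18.77 kPa.
P_a = ½ × 18.77 × (H − z_c) = 0.5×18.77×4.326 = 40.61 kN/m.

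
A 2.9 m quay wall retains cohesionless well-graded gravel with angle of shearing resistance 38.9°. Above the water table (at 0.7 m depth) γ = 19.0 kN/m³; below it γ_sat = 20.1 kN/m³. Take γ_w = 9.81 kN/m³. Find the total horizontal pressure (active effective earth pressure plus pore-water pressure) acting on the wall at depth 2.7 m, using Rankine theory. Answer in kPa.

27.4 kPa

K_a = (1 − sin φ)/(1 + sin φ) = 0.2285.
γ' = 20.1 − 9.81 = 10.29 kN/m³.
Effective vertical stress at 2.7 m: σ'_v = 19.0×0.7 + 10.29×2.00 = 33.88 kPa.
σ'_h = K_a σ'_v = 0.2285 × 33.88 = 7.743 kPa; u = γ_w × 2.00 = 19.62 kPa.
Total σ_h = 7.743 + 19.62 = 27.36 kPa.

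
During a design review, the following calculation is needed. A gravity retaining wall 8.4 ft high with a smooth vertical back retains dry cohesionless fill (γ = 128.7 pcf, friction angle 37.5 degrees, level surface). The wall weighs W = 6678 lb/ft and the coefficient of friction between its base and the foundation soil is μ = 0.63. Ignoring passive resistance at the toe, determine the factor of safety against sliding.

K_a = tan²(45° − 37.5°/2) = 0.2432.
P_a = ½K_aγH² = 0.5×0.2432×128.7×8.4² = 1104 lb/ft, acting at H/3 = 2.800 ft above the base.
FS_sliding = μW / P_a = 0.63×6678 / 1104 = 3.810.

3.81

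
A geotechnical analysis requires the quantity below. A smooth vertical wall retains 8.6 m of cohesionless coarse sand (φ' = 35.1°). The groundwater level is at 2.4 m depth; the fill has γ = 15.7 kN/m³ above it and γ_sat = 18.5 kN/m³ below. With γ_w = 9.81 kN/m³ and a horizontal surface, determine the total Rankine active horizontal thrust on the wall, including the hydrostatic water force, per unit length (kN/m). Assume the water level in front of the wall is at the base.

K_a = tan²(45° − φ/2) = 0.2698.
γ' = 18.5 − 9.81 = 8.690 kN/m³. Depth below WT = 6.2 m.
σ'_h at WT = K_a γ d_w = 10.17 kPa; at base = 10.17 + K_a γ' × 6.2 = 24.71 kPa.
P₁ (0–2.4 m) = ½×10.17×2.4 = 12.20. P₂ (2.4–8.6 m) = ½(10.17+24.71)×6.2 = 108.1.
P_w = ½ γ_w h₂² = 0.5×9.81×6.2² = 188.5. Total = 12.20+108.1+188.5 = 308.9 kN/m.

309 kN/m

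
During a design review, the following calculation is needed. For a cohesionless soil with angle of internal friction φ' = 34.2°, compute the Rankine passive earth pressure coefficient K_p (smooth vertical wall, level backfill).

3.57

K_p = (1 + sin φ)/(1 − sin φ) = tan²(45° + 34.2°/2) = 3.567.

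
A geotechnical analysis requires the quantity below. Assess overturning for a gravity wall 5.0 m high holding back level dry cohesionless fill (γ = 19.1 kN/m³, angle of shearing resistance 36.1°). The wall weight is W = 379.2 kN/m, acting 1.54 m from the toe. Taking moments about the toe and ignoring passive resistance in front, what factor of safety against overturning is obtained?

K_a = tan²(45° − 36.1°/2) = 0.2585.
P_a = ½K_aγH² = 0.5×0.2585×19.1×5.0² = 61.72 kN/m, acting at H/3 = 1.667 m above the base.
Overturning moment M_o = P_a × H/3 = 61.72 × 1.667 = 102.9.
Resisting moment M_r = W × 1.54 = 379.2 × 1.54 = 584.0.
FS_overturning = M_r/M_o = 584.0/102.9 = 5.677.

5.68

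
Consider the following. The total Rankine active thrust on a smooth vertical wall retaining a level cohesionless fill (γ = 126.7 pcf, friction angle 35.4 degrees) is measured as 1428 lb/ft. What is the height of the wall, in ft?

K_a = 0.2664. P_a = ½ K_a γ H² ⇒ H = √(2P_a/(K_a γ)).
H = √(2×1428/(0.2664×126.7)) = 9.199 ft.

9.20 ft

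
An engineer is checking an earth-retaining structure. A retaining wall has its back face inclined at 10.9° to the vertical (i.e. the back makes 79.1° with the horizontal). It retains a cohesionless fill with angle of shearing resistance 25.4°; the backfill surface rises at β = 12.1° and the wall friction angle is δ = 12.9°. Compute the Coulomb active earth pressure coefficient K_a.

K_a = sin²(α+φ) / [sin²α · sin(α−δ) · (1 + √{sin(φ+δ)sin(φ−β) / (sin(α−δ)sin(α+β))})²].
With α = 79.1°, φ = 25.4°, δ = 12.9°, β = 12.1°: K_a = 0.5461.

0.546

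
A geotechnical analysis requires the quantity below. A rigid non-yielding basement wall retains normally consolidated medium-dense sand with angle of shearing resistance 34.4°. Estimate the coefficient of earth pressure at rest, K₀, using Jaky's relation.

0.435

K₀ = 1 − sin φ' = 1 − sin 34.4° = 0.4350.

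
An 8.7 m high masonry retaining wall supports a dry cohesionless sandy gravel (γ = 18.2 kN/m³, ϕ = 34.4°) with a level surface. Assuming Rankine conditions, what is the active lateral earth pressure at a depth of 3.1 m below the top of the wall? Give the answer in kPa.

15.7 kPa

K_a = (1 − sin φ)/(1 + sin φ) = 0.2780.
σ_h = K_a γ z = 0.2780 × 18.2 × 3.1 = 15.68 kPa.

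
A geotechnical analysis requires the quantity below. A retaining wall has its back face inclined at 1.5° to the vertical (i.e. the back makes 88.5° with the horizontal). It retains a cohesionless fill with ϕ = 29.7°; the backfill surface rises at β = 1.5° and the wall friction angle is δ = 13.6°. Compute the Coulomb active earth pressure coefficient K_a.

0.323

K_a = sin²(α+φ) / [sin²α · sin(α−δ) · (1 + √{sin(φ+δ)sin(φ−β) / (sin(α−δ)sin(α+β))})²].
With α = 88.5°, φ = 29.7°, δ = 13.6°, β = 1.5°: K_a = 0.3227.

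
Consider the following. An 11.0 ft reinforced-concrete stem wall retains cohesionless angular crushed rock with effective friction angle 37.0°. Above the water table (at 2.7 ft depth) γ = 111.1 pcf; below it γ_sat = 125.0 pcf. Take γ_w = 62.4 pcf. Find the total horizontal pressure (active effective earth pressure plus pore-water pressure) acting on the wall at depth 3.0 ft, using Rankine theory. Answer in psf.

K_a = (1 − sin φ)/(1 + sin φ) = 0.2486.
γ' = 125.0 − 62.4 = 62.60 pcf.
Effective vertical stress at 3.0 ft: σ'_v = 111.1×2.7 + 62.60×0.300 = 318.8 psf.
σ'_h = K_a σ'_v = 0.2486 × 318.8 = 79.24 psf; u = γ_w × 0.300 = 18.72 psf.
Total σ_h = 79.24 + 18.72 = 97.96 psf.

98.0 psf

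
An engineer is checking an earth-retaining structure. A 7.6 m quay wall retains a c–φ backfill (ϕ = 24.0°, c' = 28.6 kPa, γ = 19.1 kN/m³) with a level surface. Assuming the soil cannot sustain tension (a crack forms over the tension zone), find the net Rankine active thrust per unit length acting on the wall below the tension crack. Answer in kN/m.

K_a = 0.4217; √K_a = 0.6494.
Tension-crack depth z_c = 2c/(γ√K_a) = 2×28.6/(19.1×0.6494) = 4.612 m.
σ_a at base = K_a γ H − 2c√K_a = 0.4217×19.1×7.6 − 2×28.6×0.6494 = 24.07 kPa.
P_a = ½ × 24.07 × (H − z_c) = 0.5×24.07×2.988 = 35.97 kN/m.

36.0 kN/m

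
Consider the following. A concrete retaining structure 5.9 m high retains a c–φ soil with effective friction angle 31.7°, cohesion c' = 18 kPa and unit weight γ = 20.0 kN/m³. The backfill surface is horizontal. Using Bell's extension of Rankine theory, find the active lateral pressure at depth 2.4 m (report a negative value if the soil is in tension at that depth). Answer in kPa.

K_a = (1 − sin φ)/(1 + sin φ) = 0.3111.
σ_a = K_a γ z − 2c√K_a = 0.3111×20.0×2.4 − 2×18×0.5577 = -5.147 kPa.

-5.15 kPa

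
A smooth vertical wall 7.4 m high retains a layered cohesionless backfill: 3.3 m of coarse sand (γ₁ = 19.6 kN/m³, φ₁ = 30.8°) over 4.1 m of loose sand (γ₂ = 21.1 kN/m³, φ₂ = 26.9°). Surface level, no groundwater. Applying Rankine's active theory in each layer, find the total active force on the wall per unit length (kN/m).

201 kN/m

K_a1 = tan²(45°−30.8°/2) = 0.3227; K_a2 = tan²(45°−26.9°/2) = 0.3770.
Layer 1: σ at base = K_a1 γ₁ h₁ = 20.87 kPa; P₁ = ½×20.87×3.3 = 34.44.
Layer 2: σ_v at top = γ₁h₁ = 64.68; σ_h top = K_a2×64.68 = 24.38; σ_h base = K_a2×(64.68+21.1×4.1) = 57.00.
P₂ = ½(24.38+57.00)×4.1 = 166.8. Total P_a = 34.44+166.8 = 201.3 kN/m.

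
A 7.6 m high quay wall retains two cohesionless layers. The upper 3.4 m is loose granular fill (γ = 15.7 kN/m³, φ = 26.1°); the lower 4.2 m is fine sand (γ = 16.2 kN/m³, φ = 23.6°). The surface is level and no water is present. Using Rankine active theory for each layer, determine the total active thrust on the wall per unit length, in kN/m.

K_a1 = tan²(45°−26.1°/2) = 0.3889; K_a2 = tan²(45°−23.6°/2) = 0.4282.
Layer 1: σ at base = K_a1 γ₁ h₁ = 20.76 kPa; P₁ = ½×20.76×3.4 = 35.30.
Layer 2: σ_v at top = γ₁h₁ = 53.38; σ_h top = K_a2×53.38 = 22.86; σ_h base = K_a2×(53.38+16.2×4.2) = 51.99.
P₂ = ½(22.86+51.99)×4.2 = 157.2. Total P_a = 35.30+157.2 = 192.5 kN/m.

192 kN/m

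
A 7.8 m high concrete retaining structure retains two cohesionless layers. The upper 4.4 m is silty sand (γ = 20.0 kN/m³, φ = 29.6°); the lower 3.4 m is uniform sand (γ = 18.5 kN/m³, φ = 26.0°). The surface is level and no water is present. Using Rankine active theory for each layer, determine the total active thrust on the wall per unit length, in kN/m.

224 kN/m

K_a1 = tan²(45°−29.6°/2) = 0.3387; K_a2 = tan²(45°−26.0°/2) = 0.3905.
Layer 1: σ at base = K_a1 γ₁ h₁ = 29.81 kPa; P₁ = ½×29.81×4.4 = 65.58.
Layer 2: σ_v at top = γ₁h₁ = 88.00; σ_h top = K_a2×88.00 = 34.36; σ_h base = K_a2×(88.00+18.5×3.4) = 58.92.
P₂ = ½(34.36+58.92)×3.4 = 158.6. Total P_a = 65.58+158.6 = 224.2 kN/m.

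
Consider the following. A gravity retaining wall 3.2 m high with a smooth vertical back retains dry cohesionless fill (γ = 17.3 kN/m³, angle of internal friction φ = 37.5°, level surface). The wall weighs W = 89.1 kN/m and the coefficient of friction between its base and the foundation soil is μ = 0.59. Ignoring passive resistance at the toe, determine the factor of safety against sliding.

2.44

K_a = tan²(45° − 37.5°/2) = 0.2432.
P_a = ½K_aγH² = 0.5×0.2432×17.3×3.2² = 21.54 kN/m, acting at H/3 = 1.067 m above the base.
FS_sliding = μW / P_a = 0.59×89.1 / 21.54 = 2.440.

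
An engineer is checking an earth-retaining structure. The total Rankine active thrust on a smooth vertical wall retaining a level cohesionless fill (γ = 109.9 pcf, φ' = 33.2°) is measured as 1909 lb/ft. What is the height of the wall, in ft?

K_a = 0.2924. P_a = ½ K_a γ H² ⇒ H = √(2P_a/(K_a γ)).
H = √(2×1909/(0.2924×109.9)) = 10.90 ft.

10.9 ft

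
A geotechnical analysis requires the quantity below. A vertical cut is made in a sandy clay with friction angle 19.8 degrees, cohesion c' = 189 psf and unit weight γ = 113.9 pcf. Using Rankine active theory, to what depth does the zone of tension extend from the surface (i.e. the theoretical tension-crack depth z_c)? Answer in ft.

4.72 ft

K_a = tan²(45° − 19.8°/2) = 0.4939; √K_a = 0.7028.
The active pressure is zero where K_a γ z = 2c√K_a, so z_c = 2c/(γ√K_a) = 2×189/(113.9×0.7028) = 4.722 ft.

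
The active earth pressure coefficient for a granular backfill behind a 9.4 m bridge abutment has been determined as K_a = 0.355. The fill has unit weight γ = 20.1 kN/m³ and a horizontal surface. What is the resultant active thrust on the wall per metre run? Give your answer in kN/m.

315 kN/m

P = ½ K_a γ H² = 0.5 × 0.355 × 20.1 × 9.4² = 315.2 kN/m.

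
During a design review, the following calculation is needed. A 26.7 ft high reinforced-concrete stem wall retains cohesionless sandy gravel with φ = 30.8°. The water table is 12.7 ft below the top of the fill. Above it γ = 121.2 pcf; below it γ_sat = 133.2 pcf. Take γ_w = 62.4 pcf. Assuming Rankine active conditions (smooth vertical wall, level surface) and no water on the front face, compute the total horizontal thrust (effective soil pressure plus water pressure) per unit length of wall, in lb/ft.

K_a = tan²(45° − φ/2) = 0.3227.
γ' = 133.2 − 62.4 = 70.80 pcf. Depth below WT = 14.0 ft.
σ'_h at WT = K_a γ d_w = 496.7 psf; at base = 496.7 + K_a γ' × 14.0 = 816.6 psf.
P₁ (0–12.7 ft) = ½×496.7×12.7 = 3154. P₂ (12.7–26.7 ft) = ½(496.7+816.6)×14.0 = 9193.
P_w = ½ γ_w h₂² = 0.5×62.4×14.0² = 6115. Total = 3154+9193+6115 = 18460 lb/ft.

18500 lb/ft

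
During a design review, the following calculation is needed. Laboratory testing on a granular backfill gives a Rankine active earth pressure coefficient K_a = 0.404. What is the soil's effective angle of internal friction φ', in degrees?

25.1°

K_a = tan²(45° − φ/2) ⇒ 45° − φ/2 = arctan(√0.404) = 32.44°.
φ = 2(45° − 32.44°) = 25.12°.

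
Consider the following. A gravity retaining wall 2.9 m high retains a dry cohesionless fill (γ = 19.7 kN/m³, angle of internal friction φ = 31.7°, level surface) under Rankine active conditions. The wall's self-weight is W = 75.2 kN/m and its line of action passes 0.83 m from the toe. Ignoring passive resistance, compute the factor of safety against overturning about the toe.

K_a = tan²(45° − 31.7°/2) = 0.3111.
P_a = ½K_aγH² = 0.5×0.3111×19.7×2.9² = 25.77 kN/m, acting at H/3 = 0.9667 m above the base.
Overturning moment M_o = P_a × H/3 = 25.77 × 0.9667 = 24.91.
Resisting moment M_r = W × 0.83 = 75.2 × 0.83 = 62.42.
FS_overturning = M_r/M_o = 62.42/24.91 = 2.506.

2.51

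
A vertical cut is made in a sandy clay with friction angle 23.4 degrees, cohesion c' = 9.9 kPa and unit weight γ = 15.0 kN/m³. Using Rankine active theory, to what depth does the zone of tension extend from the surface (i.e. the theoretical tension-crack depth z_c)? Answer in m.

2.01 m

K_a = tan²(45° − 23.4°/2) = 0.4315; √K_a = 0.6569.
The active pressure is zero where K_a γ z = 2c√K_a, so z_c = 2c/(γ√K_a) = 2×9.9/(15.0×0.6569) = 2.010 m.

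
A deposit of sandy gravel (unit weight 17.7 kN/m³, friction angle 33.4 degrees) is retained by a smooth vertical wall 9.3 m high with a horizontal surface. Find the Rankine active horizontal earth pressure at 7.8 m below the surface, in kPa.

40.0 kPa

K_a = (1 − sin φ)/(1 + sin φ) = 0.2899.
σ_h = K_a γ z = 0.2899 × 17.7 × 7.8 = 40.03 kPa.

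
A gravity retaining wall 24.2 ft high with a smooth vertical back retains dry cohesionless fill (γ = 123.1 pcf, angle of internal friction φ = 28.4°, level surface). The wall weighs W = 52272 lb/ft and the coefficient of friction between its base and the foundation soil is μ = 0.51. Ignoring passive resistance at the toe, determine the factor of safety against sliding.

2.08

K_a = tan²(45° − 28.4°/2) = 0.3554.
P_a = ½K_aγH² = 0.5×0.3554×123.1×24.2² = 12810 lb/ft, acting at H/3 = 8.067 ft above the base.
FS_sliding = μW / P_a = 0.51×52272 / 12810 = 2.081.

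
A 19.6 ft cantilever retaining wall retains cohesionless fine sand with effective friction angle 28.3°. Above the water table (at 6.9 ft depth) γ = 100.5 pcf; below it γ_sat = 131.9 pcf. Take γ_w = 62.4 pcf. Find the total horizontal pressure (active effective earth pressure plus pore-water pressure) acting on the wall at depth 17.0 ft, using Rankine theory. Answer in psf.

1130 psf

K_a = (1 − sin φ)/(1 + sin φ) = 0.3568.
γ' = 131.9 − 62.4 = 69.50 pcf.
Effective vertical stress at 17.0 ft: σ'_v = 100.5×6.9 + 69.50×10.1 = 1395 psf.
σ'_h = K_a σ'_v = 0.3568 × 1395 = 497.8 psf; u = γ_w × 10.1 = 630.2 psf.
Total σ_h = 497.8 + 630.2 = 1128 psf.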